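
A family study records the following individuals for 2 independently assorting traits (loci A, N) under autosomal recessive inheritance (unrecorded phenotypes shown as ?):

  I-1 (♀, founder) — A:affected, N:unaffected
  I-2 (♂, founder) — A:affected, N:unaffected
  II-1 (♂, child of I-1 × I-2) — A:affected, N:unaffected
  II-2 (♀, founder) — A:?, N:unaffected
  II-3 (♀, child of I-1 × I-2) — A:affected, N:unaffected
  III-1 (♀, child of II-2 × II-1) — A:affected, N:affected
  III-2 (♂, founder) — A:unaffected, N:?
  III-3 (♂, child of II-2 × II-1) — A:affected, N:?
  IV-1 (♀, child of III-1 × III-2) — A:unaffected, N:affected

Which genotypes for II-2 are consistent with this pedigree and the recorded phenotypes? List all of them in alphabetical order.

II-2 ∈ {Aa Nn, aa Nn}

A/I-1 aff ·: aa
A/I-2 aff ·: aa
A/II-1 aff I-1×I-2: aa
A/II-2 ? ·: Aa|aa
A/II-3 aff I-1×I-2: aa
A/III-1 aff II-2×II-1: aa
A/III-2 un ·: AA|Aa
A/III-3 aff II-2×II-1: aa
A/IV-1 un III-1×III-2: Aa
⇒ A over [I-1,I-2,II-1,II-2,II-3,III-1,III-2,III-3,IV-1]: 4 consistent
N/I-1 un ·: NN|Nn
N/I-2 un ·: NN|Nn
N/II-1 un I-1×I-2: Nn
N/II-2 un ·: Nn
N/II-3 un I-1×I-2: NN|Nn
N/III-1 aff II-2×II-1: nn
N/III-2 ? ·: Nn|nn
N/III-3 ? II-2×II-1: NN|Nn|nn
N/IV-1 aff III-1×III-2: nn
⇒ N over [I-1,I-2,II-1,II-2,II-3,III-1,III-2,III-3,IV-1]: 36 consistent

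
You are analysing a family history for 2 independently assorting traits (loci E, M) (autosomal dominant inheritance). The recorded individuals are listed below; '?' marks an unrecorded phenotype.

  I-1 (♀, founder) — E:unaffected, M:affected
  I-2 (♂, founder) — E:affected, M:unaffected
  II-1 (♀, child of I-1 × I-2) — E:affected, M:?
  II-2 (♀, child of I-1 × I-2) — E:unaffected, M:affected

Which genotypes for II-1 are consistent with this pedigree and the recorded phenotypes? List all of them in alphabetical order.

E/I-1 un ·: ee
E/I-2 aff ·: Ee
E/II-1 aff I-1×I-2: Ee
E/II-2 un I-1×I-2: ee
⇒ E over [I-1,I-2,II-1,II-2]: 1 consistent
M/I-1 aff ·: Mm|MM
M/I-2 un ·: mm
M/II-1 ? I-1×I-2: mm|Mm
M/II-2 aff I-1×I-2: Mm
⇒ M over [I-1,I-2,II-1,II-2]: 3 consistent

II-1 ∈ {Ee Mm, Ee mm}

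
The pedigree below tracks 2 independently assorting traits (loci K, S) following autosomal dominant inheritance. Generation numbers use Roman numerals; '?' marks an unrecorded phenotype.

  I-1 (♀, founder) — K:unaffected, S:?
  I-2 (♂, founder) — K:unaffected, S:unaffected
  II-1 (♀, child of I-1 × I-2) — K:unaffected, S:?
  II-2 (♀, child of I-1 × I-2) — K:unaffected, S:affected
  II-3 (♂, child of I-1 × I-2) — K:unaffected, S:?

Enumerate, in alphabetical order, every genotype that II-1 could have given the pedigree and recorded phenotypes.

II-1 ∈ {kk Ss, kk ss}

K/I-1 un ·: kk
K/I-2 un ·: kk
K/II-1 un I-1×I-2: kk
K/II-2 un I-1×I-2: kk
K/II-3 un I-1×I-2: kk
⇒ K over [I-1,I-2,II-1,II-2,II-3]: 1 consistent
S/I-1 ? ·: Ss|SS
S/I-2 un ·: ss
S/II-1 ? I-1×I-2: ss|Ss
S/II-2 aff I-1×I-2: Ss
S/II-3 ? I-1×I-2: ss|Ss
⇒ S over [I-1,I-2,II-1,II-2,II-3]: 5 consistent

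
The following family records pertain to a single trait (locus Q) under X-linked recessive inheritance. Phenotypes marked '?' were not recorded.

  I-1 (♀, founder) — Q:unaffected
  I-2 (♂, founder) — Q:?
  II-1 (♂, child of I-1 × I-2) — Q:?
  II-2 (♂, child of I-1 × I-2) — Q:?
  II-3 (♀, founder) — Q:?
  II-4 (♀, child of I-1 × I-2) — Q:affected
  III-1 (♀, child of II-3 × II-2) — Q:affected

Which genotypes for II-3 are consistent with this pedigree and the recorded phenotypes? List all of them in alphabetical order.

II-3 ∈ {X^QX^q, X^qX^q}

Q/I-1 un ·: X^QX^q
Q/I-2 ? ·: X^qY
Q/II-1 ? I-1×I-2: X^QY|X^qY
Q/II-2 ? I-1×I-2: X^qY
Q/II-3 ? ·: X^QX^q|X^qX^q
Q/II-4 aff I-1×I-2: X^qX^q
Q/III-1 aff II-3×II-2: X^qX^q
⇒ Q over [I-1,I-2,II-1,II-2,II-3,II-4,III-1]: 4 consistent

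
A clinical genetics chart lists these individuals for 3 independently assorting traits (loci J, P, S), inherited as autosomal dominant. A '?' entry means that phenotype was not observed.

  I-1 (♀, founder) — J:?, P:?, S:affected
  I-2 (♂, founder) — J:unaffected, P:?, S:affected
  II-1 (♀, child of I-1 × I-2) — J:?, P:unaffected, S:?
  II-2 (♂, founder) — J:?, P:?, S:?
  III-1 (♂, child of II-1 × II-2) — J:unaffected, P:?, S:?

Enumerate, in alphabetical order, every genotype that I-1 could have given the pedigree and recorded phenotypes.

I-1 ∈ {JJ Pp SS, JJ Pp Ss, JJ pp SS, JJ pp Ss, Jj Pp SS, Jj Pp Ss, Jj pp SS, Jj pp Ss, jj Pp SS, jj Pp Ss, jj pp SS, jj pp Ss}

J/I-1 ? ·: jj|Jj|JJ
J/I-2 un ·: jj
J/II-1 ? I-1×I-2: jj|Jj
J/II-2 ? ·: jj|Jj
J/III-1 un II-1×II-2: jj
⇒ J over [I-1,I-2,II-1,II-2,III-1]: 8 consistent
P/I-1 ? ·: pp|Pp
P/I-2 ? ·: pp|Pp
P/II-1 un I-1×I-2: pp
P/II-2 ? ·: pp|Pp|PP
P/III-1 ? II-1×II-2: pp|Pp
⇒ P over [I-1,I-2,II-1,II-2,III-1]: 16 consistent
S/I-1 aff ·: Ss|SS
S/I-2 aff ·: Ss|SS
S/II-1 ? I-1×I-2: ss|Ss|SS
S/II-2 ? ·: ss|Ss|SS
S/III-1 ? II-1×II-2: ss|Ss|SS
⇒ S over [I-1,I-2,II-1,II-2,III-1]: 41 consistent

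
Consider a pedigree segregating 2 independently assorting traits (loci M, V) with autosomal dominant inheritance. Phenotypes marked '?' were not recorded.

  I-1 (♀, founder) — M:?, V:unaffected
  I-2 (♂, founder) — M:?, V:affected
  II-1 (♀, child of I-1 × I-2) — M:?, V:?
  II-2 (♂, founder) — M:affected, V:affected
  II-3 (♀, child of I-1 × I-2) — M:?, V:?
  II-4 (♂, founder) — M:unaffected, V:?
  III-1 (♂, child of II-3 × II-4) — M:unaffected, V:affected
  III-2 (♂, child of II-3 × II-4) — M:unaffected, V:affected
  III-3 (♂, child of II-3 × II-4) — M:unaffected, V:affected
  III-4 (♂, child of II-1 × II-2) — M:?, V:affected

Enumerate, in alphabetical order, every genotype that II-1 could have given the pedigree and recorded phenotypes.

M/I-1 ? ·: mm|Mm|MM
M/I-2 ? ·: mm|Mm|MM
M/II-1 ? I-1×I-2: mm|Mm|MM
M/II-2 aff ·: Mm|MM
M/II-3 ? I-1×I-2: mm|Mm
M/II-4 un ·: mm
M/III-1 un II-3×II-4: mm
M/III-2 un II-3×II-4: mm
M/III-3 un II-3×II-4: mm
M/III-4 ? II-1×II-2: mm|Mm|MM
⇒ M over [I-1,I-2,II-1,II-2,II-3,II-4,III-1,III-2,III-3,III-4]: 83 consistent
V/I-1 un ·: vv
V/I-2 aff ·: Vv|VV
V/II-1 ? I-1×I-2: vv|Vv
V/II-2 aff ·: Vv|VV
V/II-3 ? I-1×I-2: vv|Vv
V/II-4 ? ·: vv|Vv|VV
V/III-1 aff II-3×II-4: Vv|VV
V/III-2 aff II-3×II-4: Vv|VV
V/III-3 aff II-3×II-4: Vv|VV
V/III-4 aff II-1×II-2: Vv|VV
⇒ V over [I-1,I-2,II-1,II-2,II-3,II-4,III-1,III-2,III-3,III-4]: 182 consistent

II-1 ∈ {MM Vv, MM vv, Mm Vv, Mm vv, mm Vv, mm vv}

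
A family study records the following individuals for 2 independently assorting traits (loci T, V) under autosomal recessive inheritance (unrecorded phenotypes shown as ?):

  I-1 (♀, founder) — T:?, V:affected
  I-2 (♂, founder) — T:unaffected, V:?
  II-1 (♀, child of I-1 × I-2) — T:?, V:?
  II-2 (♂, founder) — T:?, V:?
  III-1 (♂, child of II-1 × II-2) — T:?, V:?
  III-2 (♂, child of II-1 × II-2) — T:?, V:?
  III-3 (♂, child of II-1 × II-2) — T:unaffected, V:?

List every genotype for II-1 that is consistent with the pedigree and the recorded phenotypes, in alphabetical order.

T/I-1 ? ·: TT|Tt|tt
T/I-2 un ·: TT|Tt
T/II-1 ? I-1×I-2: TT|Tt|tt
T/II-2 ? ·: TT|Tt|tt
T/III-1 ? II-1×II-2: TT|Tt|tt
T/III-2 ? II-1×II-2: TT|Tt|tt
T/III-3 un II-1×II-2: TT|Tt
⇒ T over [I-1,I-2,II-1,II-2,III-1,III-2,III-3]: 200 consistent
V/I-1 aff ·: vv
V/I-2 ? ·: VV|Vv|vv
V/II-1 ? I-1×I-2: Vv|vv
V/II-2 ? ·: VV|Vv|vv
V/III-1 ? II-1×II-2: VV|Vv|vv
V/III-2 ? II-1×II-2: VV|Vv|vv
V/III-3 ? II-1×II-2: VV|Vv|vv
⇒ V over [I-1,I-2,II-1,II-2,III-1,III-2,III-3]: 106 consistent

II-1 ∈ {TT Vv, TT vv, Tt Vv, Tt vv, tt Vv, tt vv}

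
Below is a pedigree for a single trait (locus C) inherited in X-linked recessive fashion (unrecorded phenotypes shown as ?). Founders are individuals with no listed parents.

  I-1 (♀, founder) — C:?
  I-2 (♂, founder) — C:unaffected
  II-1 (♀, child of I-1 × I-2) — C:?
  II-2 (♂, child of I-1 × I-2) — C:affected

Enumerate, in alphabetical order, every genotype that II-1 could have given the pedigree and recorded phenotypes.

C/I-1 ? ·: X^CX^c|X^cX^c
C/I-2 un ·: X^CY
C/II-1 ? I-1×I-2: X^CX^C|X^CX^c
C/II-2 aff I-1×I-2: X^cY
⇒ C over [I-1,I-2,II-1,II-2]: 3 consistent

II-1 ∈ {X^CX^C, X^CX^c}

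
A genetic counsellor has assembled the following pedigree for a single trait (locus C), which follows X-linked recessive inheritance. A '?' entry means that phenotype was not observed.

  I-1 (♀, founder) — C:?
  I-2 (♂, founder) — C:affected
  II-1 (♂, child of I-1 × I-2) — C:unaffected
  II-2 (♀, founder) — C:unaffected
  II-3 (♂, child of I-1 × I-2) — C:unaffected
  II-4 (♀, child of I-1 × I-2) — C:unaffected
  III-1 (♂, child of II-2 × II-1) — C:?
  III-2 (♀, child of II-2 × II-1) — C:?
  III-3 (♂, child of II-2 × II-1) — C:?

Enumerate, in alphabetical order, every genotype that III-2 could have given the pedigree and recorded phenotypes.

III-2 ∈ {X^CX^C, X^CX^c}

C/I-1 ? ·: X^CX^C|X^CX^c
C/I-2 aff ·: X^cY
C/II-1 un I-1×I-2: X^CY
C/II-2 un ·: X^CX^C|X^CX^c
C/II-3 un I-1×I-2: X^CY
C/II-4 un I-1×I-2: X^CX^c
C/III-1 ? II-2×II-1: X^CY|X^cY
C/III-2 ? II-2×II-1: X^CX^C|X^CX^c
C/III-3 ? II-2×II-1: X^CY|X^cY
⇒ C over [I-1,I-2,II-1,II-2,II-3,II-4,III-1,III-2,III-3]: 18 consistent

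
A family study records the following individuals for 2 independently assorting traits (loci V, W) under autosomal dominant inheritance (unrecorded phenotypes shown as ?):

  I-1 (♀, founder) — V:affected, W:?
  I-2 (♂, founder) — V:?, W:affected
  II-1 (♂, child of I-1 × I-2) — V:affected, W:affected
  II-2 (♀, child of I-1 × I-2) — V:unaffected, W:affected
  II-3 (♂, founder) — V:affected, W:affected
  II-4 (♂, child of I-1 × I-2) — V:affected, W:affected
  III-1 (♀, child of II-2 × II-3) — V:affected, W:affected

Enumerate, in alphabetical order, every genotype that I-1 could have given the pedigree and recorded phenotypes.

I-1 ∈ {Vv WW, Vv Ww, Vv ww}

V/I-1 aff ·: Vv
V/I-2 ? ·: vv|Vv
V/II-1 aff I-1×I-2: Vv|VV
V/II-2 un I-1×I-2: vv
V/II-3 aff ·: Vv|VV
V/II-4 aff I-1×I-2: Vv|VV
V/III-1 aff II-2×II-3: Vv
⇒ V over [I-1,I-2,II-1,II-2,II-3,II-4,III-1]: 10 consistent
W/I-1 ? ·: ww|Ww|WW
W/I-2 aff ·: Ww|WW
W/II-1 aff I-1×I-2: Ww|WW
W/II-2 aff I-1×I-2: Ww|WW
W/II-3 aff ·: Ww|WW
W/II-4 aff I-1×I-2: Ww|WW
W/III-1 aff II-2×II-3: Ww|WW
⇒ W over [I-1,I-2,II-1,II-2,II-3,II-4,III-1]: 95 consistent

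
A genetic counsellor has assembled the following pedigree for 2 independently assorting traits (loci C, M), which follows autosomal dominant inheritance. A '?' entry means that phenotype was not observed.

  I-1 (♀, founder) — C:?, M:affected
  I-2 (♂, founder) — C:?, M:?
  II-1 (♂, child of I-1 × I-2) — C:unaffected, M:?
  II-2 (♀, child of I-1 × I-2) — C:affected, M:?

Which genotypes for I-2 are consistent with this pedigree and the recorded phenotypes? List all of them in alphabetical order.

I-2 ∈ {Cc MM, Cc Mm, Cc mm, cc MM, cc Mm, cc mm}

C/I-1 ? ·: cc|Cc
C/I-2 ? ·: cc|Cc
C/II-1 un I-1×I-2: cc
C/II-2 aff I-1×I-2: Cc|CC
⇒ C over [I-1,I-2,II-1,II-2]: 4 consistent
M/I-1 aff ·: Mm|MM
M/I-2 ? ·: mm|Mm|MM
M/II-1 ? I-1×I-2: mm|Mm|MM
M/II-2 ? I-1×I-2: mm|Mm|MM
⇒ M over [I-1,I-2,II-1,II-2]: 23 consistent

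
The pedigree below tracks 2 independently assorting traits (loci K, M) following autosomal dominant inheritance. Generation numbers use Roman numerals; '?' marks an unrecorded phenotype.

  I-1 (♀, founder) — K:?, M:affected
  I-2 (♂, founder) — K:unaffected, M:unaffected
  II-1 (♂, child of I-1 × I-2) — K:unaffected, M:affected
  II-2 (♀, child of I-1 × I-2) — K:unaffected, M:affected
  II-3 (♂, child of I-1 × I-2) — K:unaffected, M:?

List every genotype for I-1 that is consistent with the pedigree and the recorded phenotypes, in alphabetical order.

K/I-1 ? ·: kk|Kk
K/I-2 un ·: kk
K/II-1 un I-1×I-2: kk
K/II-2 un I-1×I-2: kk
K/II-3 un I-1×I-2: kk
⇒ K over [I-1,I-2,II-1,II-2,II-3]: 2 consistent
M/I-1 aff ·: Mm|MM
M/I-2 un ·: mm
M/II-1 aff I-1×I-2: Mm
M/II-2 aff I-1×I-2: Mm
M/II-3 ? I-1×I-2: mm|Mm
⇒ M over [I-1,I-2,II-1,II-2,II-3]: 3 consistent

I-1 ∈ {Kk MM, Kk Mm, kk MM, kk Mm}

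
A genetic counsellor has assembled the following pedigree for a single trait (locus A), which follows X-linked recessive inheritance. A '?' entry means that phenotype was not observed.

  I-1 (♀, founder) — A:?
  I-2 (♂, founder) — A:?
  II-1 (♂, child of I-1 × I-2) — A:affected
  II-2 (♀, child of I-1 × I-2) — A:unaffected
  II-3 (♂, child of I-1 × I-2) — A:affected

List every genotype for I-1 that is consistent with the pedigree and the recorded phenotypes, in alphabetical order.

A/I-1 ? ·: X^AX^a|X^aX^a
A/I-2 ? ·: X^AY|X^aY
A/II-1 aff I-1×I-2: X^aY
A/II-2 un I-1×I-2: X^AX^A|X^AX^a
A/II-3 aff I-1×I-2: X^aY
⇒ A over [I-1,I-2,II-1,II-2,II-3]: 4 consistent

I-1 ∈ {X^AX^a, X^aX^a}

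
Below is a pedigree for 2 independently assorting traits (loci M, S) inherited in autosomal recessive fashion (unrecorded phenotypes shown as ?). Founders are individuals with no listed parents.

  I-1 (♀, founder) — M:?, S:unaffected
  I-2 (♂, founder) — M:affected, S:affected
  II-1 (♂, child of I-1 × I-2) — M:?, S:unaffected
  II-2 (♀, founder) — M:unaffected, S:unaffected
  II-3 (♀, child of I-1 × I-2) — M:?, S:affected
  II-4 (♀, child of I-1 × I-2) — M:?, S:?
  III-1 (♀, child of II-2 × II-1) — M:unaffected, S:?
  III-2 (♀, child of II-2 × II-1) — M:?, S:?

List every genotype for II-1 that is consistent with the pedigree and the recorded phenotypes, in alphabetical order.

II-1 ∈ {Mm Ss, mm Ss}

M/I-1 ? ·: MM|Mm|mm
M/I-2 aff ·: mm
M/II-1 ? I-1×I-2: Mm|mm
M/II-2 un ·: MM|Mm
M/II-3 ? I-1×I-2: Mm|mm
M/II-4 ? I-1×I-2: Mm|mm
M/III-1 un II-2×II-1: MM|Mm
M/III-2 ? II-2×II-1: MM|Mm|mm
⇒ M over [I-1,I-2,II-1,II-2,II-3,II-4,III-1,III-2]: 65 consistent
S/I-1 un ·: Ss
S/I-2 aff ·: ss
S/II-1 un I-1×I-2: Ss
S/II-2 un ·: SS|Ss
S/II-3 aff I-1×I-2: ss
S/II-4 ? I-1×I-2: Ss|ss
S/III-1 ? II-2×II-1: SS|Ss|ss
S/III-2 ? II-2×II-1: SS|Ss|ss
⇒ S over [I-1,I-2,II-1,II-2,II-3,II-4,III-1,III-2]: 26 consistent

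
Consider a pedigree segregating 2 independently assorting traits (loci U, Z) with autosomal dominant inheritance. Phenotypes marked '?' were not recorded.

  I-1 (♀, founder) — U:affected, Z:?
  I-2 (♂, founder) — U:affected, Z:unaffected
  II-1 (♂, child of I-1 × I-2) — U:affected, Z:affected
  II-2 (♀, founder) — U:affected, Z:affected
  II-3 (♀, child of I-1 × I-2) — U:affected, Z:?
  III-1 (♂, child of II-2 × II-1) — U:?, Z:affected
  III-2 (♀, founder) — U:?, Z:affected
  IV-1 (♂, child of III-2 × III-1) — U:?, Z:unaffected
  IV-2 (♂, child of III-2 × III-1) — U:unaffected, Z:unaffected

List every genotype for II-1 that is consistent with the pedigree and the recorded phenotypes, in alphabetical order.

U/I-1 aff ·: Uu|UU
U/I-2 aff ·: Uu|UU
U/II-1 aff I-1×I-2: Uu|UU
U/II-2 aff ·: Uu|UU
U/II-3 aff I-1×I-2: Uu|UU
U/III-1 ? II-2×II-1: uu|Uu
U/III-2 ? ·: uu|Uu
U/IV-1 ? III-2×III-1: uu|Uu|UU
U/IV-2 un III-2×III-1: uu
⇒ U over [I-1,I-2,II-1,II-2,II-3,III-1,III-2,IV-1,IV-2]: 113 consistent
Z/I-1 ? ·: Zz|ZZ
Z/I-2 un ·: zz
Z/II-1 aff I-1×I-2: Zz
Z/II-2 aff ·: Zz|ZZ
Z/II-3 ? I-1×I-2: zz|Zz
Z/III-1 aff II-2×II-1: Zz
Z/III-2 aff ·: Zz
Z/IV-1 un III-2×III-1: zz
Z/IV-2 un III-2×III-1: zz
⇒ Z over [I-1,I-2,II-1,II-2,II-3,III-1,III-2,IV-1,IV-2]: 6 consistent

II-1 ∈ {UU Zz, Uu Zz}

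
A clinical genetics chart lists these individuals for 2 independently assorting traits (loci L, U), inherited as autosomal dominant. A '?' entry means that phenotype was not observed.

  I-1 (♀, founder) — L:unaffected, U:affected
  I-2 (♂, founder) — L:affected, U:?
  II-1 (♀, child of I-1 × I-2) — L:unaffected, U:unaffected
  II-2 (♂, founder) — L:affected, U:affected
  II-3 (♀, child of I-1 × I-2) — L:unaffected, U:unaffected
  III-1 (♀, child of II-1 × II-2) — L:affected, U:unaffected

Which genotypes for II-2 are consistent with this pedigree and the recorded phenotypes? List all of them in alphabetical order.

II-2 ∈ {LL Uu, Ll Uu}

L/I-1 un ·: ll
L/I-2 aff ·: Ll
L/II-1 un I-1×I-2: ll
L/II-2 aff ·: Ll|LL
L/II-3 un I-1×I-2: ll
L/III-1 aff II-1×II-2: Ll
⇒ L over [I-1,I-2,II-1,II-2,II-3,III-1]: 2 consistent
U/I-1 aff ·: Uu
U/I-2 ? ·: uu|Uu
U/II-1 un I-1×I-2: uu
U/II-2 aff ·: Uu
U/II-3 un I-1×I-2: uu
U/III-1 un II-1×II-2: uu
⇒ U over [I-1,I-2,II-1,II-2,II-3,III-1]: 2 consistent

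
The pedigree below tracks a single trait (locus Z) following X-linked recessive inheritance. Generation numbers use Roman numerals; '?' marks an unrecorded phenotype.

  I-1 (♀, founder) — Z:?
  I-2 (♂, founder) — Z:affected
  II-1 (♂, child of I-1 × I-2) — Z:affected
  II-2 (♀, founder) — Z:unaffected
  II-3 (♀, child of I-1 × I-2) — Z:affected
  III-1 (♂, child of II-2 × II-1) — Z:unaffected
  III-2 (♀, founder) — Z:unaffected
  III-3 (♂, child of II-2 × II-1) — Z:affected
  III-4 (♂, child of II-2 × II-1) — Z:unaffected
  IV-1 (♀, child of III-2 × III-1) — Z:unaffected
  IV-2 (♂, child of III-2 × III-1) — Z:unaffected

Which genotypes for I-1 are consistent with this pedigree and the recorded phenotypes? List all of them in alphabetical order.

Z/I-1 ? ·: X^ZX^z|X^zX^z
Z/I-2 aff ·: X^zY
Z/II-1 aff I-1×I-2: X^zY
Z/II-2 un ·: X^ZX^z
Z/II-3 aff I-1×I-2: X^zX^z
Z/III-1 un II-2×II-1: X^ZY
Z/III-2 un ·: X^ZX^Z|X^ZX^z
Z/III-3 aff II-2×II-1: X^zY
Z/III-4 un II-2×II-1: X^ZY
Z/IV-1 un III-2×III-1: X^ZX^Z|X^ZX^z
Z/IV-2 un III-2×III-1: X^ZY
⇒ Z over [I-1,I-2,II-1,II-2,II-3,III-1,III-2,III-3,III-4,IV-1,IV-2]: 6 consistent

I-1 ∈ {X^ZX^z, X^zX^z}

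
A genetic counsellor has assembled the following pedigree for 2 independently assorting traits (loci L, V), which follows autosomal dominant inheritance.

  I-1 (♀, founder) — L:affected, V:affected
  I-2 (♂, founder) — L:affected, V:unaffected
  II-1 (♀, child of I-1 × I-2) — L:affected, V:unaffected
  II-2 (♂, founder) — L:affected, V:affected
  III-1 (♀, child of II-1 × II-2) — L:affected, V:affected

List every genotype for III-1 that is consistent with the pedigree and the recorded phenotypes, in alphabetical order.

L/I-1 aff ·: Ll|LL
L/I-2 aff ·: Ll|LL
L/II-1 aff I-1×I-2: Ll|LL
L/II-2 aff ·: Ll|LL
L/III-1 aff II-1×II-2: Ll|LL
⇒ L over [I-1,I-2,II-1,II-2,III-1]: 24 consistent
V/I-1 aff ·: Vv
V/I-2 un ·: vv
V/II-1 un I-1×I-2: vv
V/II-2 aff ·: Vv|VV
V/III-1 aff II-1×II-2: Vv
⇒ V over [I-1,I-2,II-1,II-2,III-1]: 2 consistent

III-1 ∈ {LL Vv, Ll Vv}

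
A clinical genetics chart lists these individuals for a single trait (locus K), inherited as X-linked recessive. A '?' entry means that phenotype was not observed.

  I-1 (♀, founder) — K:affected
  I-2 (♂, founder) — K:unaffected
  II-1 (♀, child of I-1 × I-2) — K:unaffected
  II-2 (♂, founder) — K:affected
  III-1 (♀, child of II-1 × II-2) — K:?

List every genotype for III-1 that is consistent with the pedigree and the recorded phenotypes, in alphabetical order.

III-1 ∈ {X^KX^k, X^kX^k}

K/I-1 aff ·: X^kX^k
K/I-2 un ·: X^KY
K/II-1 un I-1×I-2: X^KX^k
K/II-2 aff ·: X^kY
K/III-1 ? II-1×II-2: X^KX^k|X^kX^k
⇒ K over [I-1,I-2,II-1,II-2,III-1]: 2 consistent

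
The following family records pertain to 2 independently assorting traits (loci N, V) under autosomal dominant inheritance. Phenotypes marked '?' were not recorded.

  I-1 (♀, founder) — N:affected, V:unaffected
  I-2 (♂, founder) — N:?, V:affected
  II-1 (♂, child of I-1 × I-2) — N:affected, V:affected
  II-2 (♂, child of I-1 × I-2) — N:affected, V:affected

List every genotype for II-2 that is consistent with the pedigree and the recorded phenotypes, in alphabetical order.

N/I-1 aff ·: Nn|NN
N/I-2 ? ·: nn|Nn|NN
N/II-1 aff I-1×I-2: Nn|NN
N/II-2 aff I-1×I-2: Nn|NN
⇒ N over [I-1,I-2,II-1,II-2]: 15 consistent
V/I-1 un ·: vv
V/I-2 aff ·: Vv|VV
V/II-1 aff I-1×I-2: Vv
V/II-2 aff I-1×I-2: Vv
⇒ V over [I-1,I-2,II-1,II-2]: 2 consistent

II-2 ∈ {NN Vv, Nn Vv}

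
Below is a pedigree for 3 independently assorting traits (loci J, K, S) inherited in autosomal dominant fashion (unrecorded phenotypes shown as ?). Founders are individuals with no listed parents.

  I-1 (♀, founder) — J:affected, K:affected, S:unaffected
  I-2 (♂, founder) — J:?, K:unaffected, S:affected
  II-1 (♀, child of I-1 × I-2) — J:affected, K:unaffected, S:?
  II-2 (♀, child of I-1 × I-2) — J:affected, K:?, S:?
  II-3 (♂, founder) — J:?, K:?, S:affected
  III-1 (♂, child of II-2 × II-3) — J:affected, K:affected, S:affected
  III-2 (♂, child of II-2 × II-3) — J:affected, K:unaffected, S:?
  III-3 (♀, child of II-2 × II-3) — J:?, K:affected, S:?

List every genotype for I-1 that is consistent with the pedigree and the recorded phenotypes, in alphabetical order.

I-1 ∈ {JJ Kk ss, Jj Kk ss}

J/I-1 aff ·: Jj|JJ
J/I-2 ? ·: jj|Jj|JJ
J/II-1 aff I-1×I-2: Jj|JJ
J/II-2 aff I-1×I-2: Jj|JJ
J/II-3 ? ·: jj|Jj|JJ
J/III-1 aff II-2×II-3: Jj|JJ
J/III-2 aff II-2×II-3: Jj|JJ
J/III-3 ? II-2×II-3: jj|Jj|JJ
⇒ J over [I-1,I-2,II-1,II-2,II-3,III-1,III-2,III-3]: 246 consistent
K/I-1 aff ·: Kk
K/I-2 un ·: kk
K/II-1 un I-1×I-2: kk
K/II-2 ? I-1×I-2: kk|Kk
K/II-3 ? ·: kk|Kk
K/III-1 aff II-2×II-3: Kk|KK
K/III-2 un II-2×II-3: kk
K/III-3 aff II-2×II-3: Kk|KK
⇒ K over [I-1,I-2,II-1,II-2,II-3,III-1,III-2,III-3]: 6 consistent
S/I-1 un ·: ss
S/I-2 aff ·: Ss|SS
S/II-1 ? I-1×I-2: ss|Ss
S/II-2 ? I-1×I-2: ss|Ss
S/II-3 aff ·: Ss|SS
S/III-1 aff II-2×II-3: Ss|SS
S/III-2 ? II-2×II-3: ss|Ss|SS
S/III-3 ? II-2×II-3: ss|Ss|SS
⇒ S over [I-1,I-2,II-1,II-2,II-3,III-1,III-2,III-3]: 88 consistent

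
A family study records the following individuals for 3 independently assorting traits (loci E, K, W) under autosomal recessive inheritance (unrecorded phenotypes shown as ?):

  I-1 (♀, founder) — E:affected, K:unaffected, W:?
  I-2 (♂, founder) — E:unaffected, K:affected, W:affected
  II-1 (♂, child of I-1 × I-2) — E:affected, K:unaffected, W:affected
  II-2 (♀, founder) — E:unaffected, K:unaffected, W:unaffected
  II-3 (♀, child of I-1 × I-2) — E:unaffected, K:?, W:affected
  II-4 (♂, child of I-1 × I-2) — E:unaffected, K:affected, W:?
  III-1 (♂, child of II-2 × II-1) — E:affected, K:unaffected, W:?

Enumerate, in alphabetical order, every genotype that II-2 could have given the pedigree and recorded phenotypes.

E/I-1 aff ·: ee
E/I-2 un ·: Ee
E/II-1 aff I-1×I-2: ee
E/II-2 un ·: Ee
E/II-3 un I-1×I-2: Ee
E/II-4 un I-1×I-2: Ee
E/III-1 aff II-2×II-1: ee
⇒ E over [I-1,I-2,II-1,II-2,II-3,II-4,III-1]: 1 consistent
K/I-1 un ·: Kk
K/I-2 aff ·: kk
K/II-1 un I-1×I-2: Kk
K/II-2 un ·: KK|Kk
K/II-3 ? I-1×I-2: Kk|kk
K/II-4 aff I-1×I-2: kk
K/III-1 un II-2×II-1: KK|Kk
⇒ K over [I-1,I-2,II-1,II-2,II-3,II-4,III-1]: 8 consistent
W/I-1 ? ·: Ww|ww
W/I-2 aff ·: ww
W/II-1 aff I-1×I-2: ww
W/II-2 un ·: WW|Ww
W/II-3 aff I-1×I-2: ww
W/II-4 ? I-1×I-2: Ww|ww
W/III-1 ? II-2×II-1: Ww|ww
⇒ W over [I-1,I-2,II-1,II-2,II-3,II-4,III-1]: 9 consistent

II-2 ∈ {Ee KK WW, Ee KK Ww, Ee Kk WW, Ee Kk Ww}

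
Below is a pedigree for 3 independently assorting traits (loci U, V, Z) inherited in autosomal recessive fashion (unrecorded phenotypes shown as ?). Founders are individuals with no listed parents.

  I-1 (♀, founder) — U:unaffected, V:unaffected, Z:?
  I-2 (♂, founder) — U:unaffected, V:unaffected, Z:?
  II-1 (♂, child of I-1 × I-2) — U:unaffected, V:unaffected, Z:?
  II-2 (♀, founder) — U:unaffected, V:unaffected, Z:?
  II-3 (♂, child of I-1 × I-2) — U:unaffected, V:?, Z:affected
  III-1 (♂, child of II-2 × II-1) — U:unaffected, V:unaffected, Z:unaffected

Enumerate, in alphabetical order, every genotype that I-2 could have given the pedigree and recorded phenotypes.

U/I-1 un ·: UU|Uu
U/I-2 un ·: UU|Uu
U/II-1 un I-1×I-2: UU|Uu
U/II-2 un ·: UU|Uu
U/II-3 un I-1×I-2: UU|Uu
U/III-1 un II-2×II-1: UU|Uu
⇒ U over [I-1,I-2,II-1,II-2,II-3,III-1]: 45 consistent
V/I-1 un ·: VV|Vv
V/I-2 un ·: VV|Vv
V/II-1 un I-1×I-2: VV|Vv
V/II-2 un ·: VV|Vv
V/II-3 ? I-1×I-2: VV|Vv|vv
V/III-1 un II-2×II-1: VV|Vv
⇒ V over [I-1,I-2,II-1,II-2,II-3,III-1]: 52 consistent
Z/I-1 ? ·: Zz|zz
Z/I-2 ? ·: Zz|zz
Z/II-1 ? I-1×I-2: ZZ|Zz|zz
Z/II-2 ? ·: ZZ|Zz|zz
Z/II-3 aff I-1×I-2: zz
Z/III-1 un II-2×II-1: ZZ|Zz
⇒ Z over [I-1,I-2,II-1,II-2,II-3,III-1]: 27 consistent

I-2 ∈ {UU VV Zz, UU VV zz, UU Vv Zz, UU Vv zz, Uu VV Zz, Uu VV zz, Uu Vv Zz, Uu Vv zz}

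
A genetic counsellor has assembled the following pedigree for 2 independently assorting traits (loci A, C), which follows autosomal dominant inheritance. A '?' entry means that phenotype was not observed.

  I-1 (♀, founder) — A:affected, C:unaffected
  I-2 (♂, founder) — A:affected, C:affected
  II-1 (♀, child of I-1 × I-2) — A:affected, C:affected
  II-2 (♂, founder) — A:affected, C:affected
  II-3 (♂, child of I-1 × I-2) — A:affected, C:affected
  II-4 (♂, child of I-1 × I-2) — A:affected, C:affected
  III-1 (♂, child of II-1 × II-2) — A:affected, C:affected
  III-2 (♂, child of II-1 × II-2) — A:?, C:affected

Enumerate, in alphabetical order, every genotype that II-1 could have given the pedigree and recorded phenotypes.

II-1 ∈ {AA Cc, Aa Cc}

A/I-1 aff ·: Aa|AA
A/I-2 aff ·: Aa|AA
A/II-1 aff I-1×I-2: Aa|AA
A/II-2 aff ·: Aa|AA
A/II-3 aff I-1×I-2: Aa|AA
A/II-4 aff I-1×I-2: Aa|AA
A/III-1 aff II-1×II-2: Aa|AA
A/III-2 ? II-1×II-2: aa|Aa|AA
⇒ A over [I-1,I-2,II-1,II-2,II-3,II-4,III-1,III-2]: 185 consistent
C/I-1 un ·: cc
C/I-2 aff ·: Cc|CC
C/II-1 aff I-1×I-2: Cc
C/II-2 aff ·: Cc|CC
C/II-3 aff I-1×I-2: Cc
C/II-4 aff I-1×I-2: Cc
C/III-1 aff II-1×II-2: Cc|CC
C/III-2 aff II-1×II-2: Cc|CC
⇒ C over [I-1,I-2,II-1,II-2,II-3,II-4,III-1,III-2]: 16 consistent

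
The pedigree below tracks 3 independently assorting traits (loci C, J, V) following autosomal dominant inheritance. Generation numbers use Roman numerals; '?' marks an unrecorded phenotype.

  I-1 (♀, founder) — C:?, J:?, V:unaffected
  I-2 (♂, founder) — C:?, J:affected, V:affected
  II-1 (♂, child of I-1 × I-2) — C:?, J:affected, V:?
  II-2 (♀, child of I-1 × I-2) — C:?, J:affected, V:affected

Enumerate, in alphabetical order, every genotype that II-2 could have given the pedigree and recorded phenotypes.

II-2 ∈ {CC JJ Vv, CC Jj Vv, Cc JJ Vv, Cc Jj Vv, cc JJ Vv, cc Jj Vv}

C/I-1 ? ·: cc|Cc|CC
C/I-2 ? ·: cc|Cc|CC
C/II-1 ? I-1×I-2: cc|Cc|CC
C/II-2 ? I-1×I-2: cc|Cc|CC
⇒ C over [I-1,I-2,II-1,II-2]: 29 consistent
J/I-1 ? ·: jj|Jj|JJ
J/I-2 aff ·: Jj|JJ
J/II-1 aff I-1×I-2: Jj|JJ
J/II-2 aff I-1×I-2: Jj|JJ
⇒ J over [I-1,I-2,II-1,II-2]: 15 consistent
V/I-1 un ·: vv
V/I-2 aff ·: Vv|VV
V/II-1 ? I-1×I-2: vv|Vv
V/II-2 aff I-1×I-2: Vv
⇒ V over [I-1,I-2,II-1,II-2]: 3 consistent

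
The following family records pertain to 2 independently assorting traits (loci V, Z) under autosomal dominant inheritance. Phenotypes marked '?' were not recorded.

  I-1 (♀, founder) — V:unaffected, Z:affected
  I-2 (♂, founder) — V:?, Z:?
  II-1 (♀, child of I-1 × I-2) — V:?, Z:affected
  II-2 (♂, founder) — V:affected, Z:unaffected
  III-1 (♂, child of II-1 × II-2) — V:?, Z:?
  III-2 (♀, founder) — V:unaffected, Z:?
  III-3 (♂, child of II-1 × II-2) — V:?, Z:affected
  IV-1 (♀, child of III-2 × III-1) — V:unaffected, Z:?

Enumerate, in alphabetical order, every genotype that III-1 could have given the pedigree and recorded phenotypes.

III-1 ∈ {Vv Zz, Vv zz, vv Zz, vv zz}

V/I-1 un ·: vv
V/I-2 ? ·: vv|Vv|VV
V/II-1 ? I-1×I-2: vv|Vv
V/II-2 aff ·: Vv|VV
V/III-1 ? II-1×II-2: vv|Vv
V/III-2 un ·: vv
V/III-3 ? II-1×II-2: vv|Vv|VV
V/IV-1 un III-2×III-1: vv
⇒ V over [I-1,I-2,II-1,II-2,III-1,III-2,III-3,IV-1]: 26 consistent
Z/I-1 aff ·: Zz|ZZ
Z/I-2 ? ·: zz|Zz|ZZ
Z/II-1 aff I-1×I-2: Zz|ZZ
Z/II-2 un ·: zz
Z/III-1 ? II-1×II-2: zz|Zz
Z/III-2 ? ·: zz|Zz|ZZ
Z/III-3 aff II-1×II-2: Zz
Z/IV-1 ? III-2×III-1: zz|Zz|ZZ
⇒ Z over [I-1,I-2,II-1,II-2,III-1,III-2,III-3,IV-1]: 83 consistent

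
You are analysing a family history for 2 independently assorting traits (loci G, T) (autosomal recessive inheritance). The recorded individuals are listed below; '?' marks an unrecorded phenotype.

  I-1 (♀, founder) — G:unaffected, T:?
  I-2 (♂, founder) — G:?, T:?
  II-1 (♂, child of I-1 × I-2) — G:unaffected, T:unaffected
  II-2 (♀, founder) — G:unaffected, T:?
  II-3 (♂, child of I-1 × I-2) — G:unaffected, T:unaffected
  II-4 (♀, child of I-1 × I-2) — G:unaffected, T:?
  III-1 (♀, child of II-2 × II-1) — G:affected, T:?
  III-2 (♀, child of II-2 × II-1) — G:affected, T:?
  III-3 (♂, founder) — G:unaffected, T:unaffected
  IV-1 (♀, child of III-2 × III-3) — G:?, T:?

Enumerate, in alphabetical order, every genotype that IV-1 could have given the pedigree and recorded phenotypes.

G/I-1 un ·: GG|Gg
G/I-2 ? ·: GG|Gg|gg
G/II-1 un I-1×I-2: Gg
G/II-2 un ·: Gg
G/II-3 un I-1×I-2: GG|Gg
G/II-4 un I-1×I-2: GG|Gg
G/III-1 aff II-2×II-1: gg
G/III-2 aff II-2×II-1: gg
G/III-3 un ·: GG|Gg
G/IV-1 ? III-2×III-3: Gg|gg
⇒ G over [I-1,I-2,II-1,II-2,II-3,II-4,III-1,III-2,III-3,IV-1]: 42 consistent
T/I-1 ? ·: TT|Tt|tt
T/I-2 ? ·: TT|Tt|tt
T/II-1 un I-1×I-2: TT|Tt
T/II-2 ? ·: TT|Tt|tt
T/II-3 un I-1×I-2: TT|Tt
T/II-4 ? I-1×I-2: TT|Tt|tt
T/III-1 ? II-2×II-1: TT|Tt|tt
T/III-2 ? II-2×II-1: TT|Tt|tt
T/III-3 un ·: TT|Tt
T/IV-1 ? III-2×III-3: TT|Tt|tt
⇒ T over [I-1,I-2,II-1,II-2,II-3,II-4,III-1,III-2,III-3,IV-1]: 1660 consistent

IV-1 ∈ {Gg TT, Gg Tt, Gg tt, gg TT, gg Tt, gg tt}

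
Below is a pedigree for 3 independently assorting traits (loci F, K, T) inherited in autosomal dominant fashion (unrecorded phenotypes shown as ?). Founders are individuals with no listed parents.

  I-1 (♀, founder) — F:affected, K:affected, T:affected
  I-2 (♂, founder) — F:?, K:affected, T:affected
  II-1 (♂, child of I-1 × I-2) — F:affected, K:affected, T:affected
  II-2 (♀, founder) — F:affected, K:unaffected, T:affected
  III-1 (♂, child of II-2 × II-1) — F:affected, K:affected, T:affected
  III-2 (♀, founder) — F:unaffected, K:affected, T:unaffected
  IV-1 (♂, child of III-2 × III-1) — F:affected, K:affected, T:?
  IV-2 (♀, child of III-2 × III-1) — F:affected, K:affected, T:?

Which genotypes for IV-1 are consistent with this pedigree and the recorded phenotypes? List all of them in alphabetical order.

F/I-1 aff ·: Ff|FF
F/I-2 ? ·: ff|Ff|FF
F/II-1 aff I-1×I-2: Ff|FF
F/II-2 aff ·: Ff|FF
F/III-1 aff II-2×II-1: Ff|FF
F/III-2 un ·: ff
F/IV-1 aff III-2×III-1: Ff
F/IV-2 aff III-2×III-1: Ff
⇒ F over [I-1,I-2,II-1,II-2,III-1,III-2,IV-1,IV-2]: 32 consistent
K/I-1 aff ·: Kk|KK
K/I-2 aff ·: Kk|KK
K/II-1 aff I-1×I-2: Kk|KK
K/II-2 un ·: kk
K/III-1 aff II-2×II-1: Kk
K/III-2 aff ·: Kk|KK
K/IV-1 aff III-2×III-1: Kk|KK
K/IV-2 aff III-2×III-1: Kk|KK
⇒ K over [I-1,I-2,II-1,II-2,III-1,III-2,IV-1,IV-2]: 56 consistent
T/I-1 aff ·: Tt|TT
T/I-2 aff ·: Tt|TT
T/II-1 aff I-1×I-2: Tt|TT
T/II-2 aff ·: Tt|TT
T/III-1 aff II-2×II-1: Tt|TT
T/III-2 un ·: tt
T/IV-1 ? III-2×III-1: tt|Tt
T/IV-2 ? III-2×III-1: tt|Tt
⇒ T over [I-1,I-2,II-1,II-2,III-1,III-2,IV-1,IV-2]: 54 consistent

IV-1 ∈ {Ff KK Tt, Ff KK tt, Ff Kk Tt, Ff Kk tt}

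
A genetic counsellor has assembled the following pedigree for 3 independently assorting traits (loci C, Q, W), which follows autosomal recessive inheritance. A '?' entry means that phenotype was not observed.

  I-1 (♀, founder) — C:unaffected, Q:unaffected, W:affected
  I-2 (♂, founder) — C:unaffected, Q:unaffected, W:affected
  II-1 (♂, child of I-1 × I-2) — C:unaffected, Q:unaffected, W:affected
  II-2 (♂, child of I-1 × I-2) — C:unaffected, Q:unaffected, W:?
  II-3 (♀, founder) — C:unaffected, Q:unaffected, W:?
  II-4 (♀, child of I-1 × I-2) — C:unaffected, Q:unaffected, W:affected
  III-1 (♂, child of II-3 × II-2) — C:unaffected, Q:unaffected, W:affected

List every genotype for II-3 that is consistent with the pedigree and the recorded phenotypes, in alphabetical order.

II-3 ∈ {CC QQ Ww, CC QQ ww, CC Qq Ww, CC Qq ww, Cc QQ Ww, Cc QQ ww, Cc Qq Ww, Cc Qq ww}

C/I-1 un ·: CC|Cc
C/I-2 un ·: CC|Cc
C/II-1 un I-1×I-2: CC|Cc
C/II-2 un I-1×I-2: CC|Cc
C/II-3 un ·: CC|Cc
C/II-4 un I-1×I-2: CC|Cc
C/III-1 un II-3×II-2: CC|Cc
⇒ C over [I-1,I-2,II-1,II-2,II-3,II-4,III-1]: 87 consistent
Q/I-1 un ·: QQ|Qq
Q/I-2 un ·: QQ|Qq
Q/II-1 un I-1×I-2: QQ|Qq
Q/II-2 un I-1×I-2: QQ|Qq
Q/II-3 un ·: QQ|Qq
Q/II-4 un I-1×I-2: QQ|Qq
Q/III-1 un II-3×II-2: QQ|Qq
⇒ Q over [I-1,I-2,II-1,II-2,II-3,II-4,III-1]: 87 consistent
W/I-1 aff ·: ww
W/I-2 aff ·: ww
W/II-1 aff I-1×I-2: ww
W/II-2 ? I-1×I-2: ww
W/II-3 ? ·: Ww|ww
W/II-4 aff I-1×I-2: ww
W/III-1 aff II-3×II-2: ww
⇒ W over [I-1,I-2,II-1,II-2,II-3,II-4,III-1]: 2 consistent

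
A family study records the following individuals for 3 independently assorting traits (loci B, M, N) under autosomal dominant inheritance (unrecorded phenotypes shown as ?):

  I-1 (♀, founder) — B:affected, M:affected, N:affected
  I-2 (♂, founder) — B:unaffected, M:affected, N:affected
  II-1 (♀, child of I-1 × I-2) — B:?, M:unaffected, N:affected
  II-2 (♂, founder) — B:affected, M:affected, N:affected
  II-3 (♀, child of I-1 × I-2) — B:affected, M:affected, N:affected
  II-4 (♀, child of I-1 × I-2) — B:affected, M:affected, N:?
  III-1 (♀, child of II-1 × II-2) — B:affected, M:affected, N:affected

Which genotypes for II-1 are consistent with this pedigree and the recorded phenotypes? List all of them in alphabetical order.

II-1 ∈ {Bb mm NN, Bb mm Nn, bb mm NN, bb mm Nn}

B/I-1 aff ·: Bb|BB
B/I-2 un ·: bb
B/II-1 ? I-1×I-2: bb|Bb
B/II-2 aff ·: Bb|BB
B/II-3 aff I-1×I-2: Bb
B/II-4 aff I-1×I-2: Bb
B/III-1 aff II-1×II-2: Bb|BB
⇒ B over [I-1,I-2,II-1,II-2,II-3,II-4,III-1]: 10 consistent
M/I-1 aff ·: Mm
M/I-2 aff ·: Mm
M/II-1 un I-1×I-2: mm
M/II-2 aff ·: Mm|MM
M/II-3 aff I-1×I-2: Mm|MM
M/II-4 aff I-1×I-2: Mm|MM
M/III-1 aff II-1×II-2: Mm
⇒ M over [I-1,I-2,II-1,II-2,II-3,II-4,III-1]: 8 consistent
N/I-1 aff ·: Nn|NN
N/I-2 aff ·: Nn|NN
N/II-1 aff I-1×I-2: Nn|NN
N/II-2 aff ·: Nn|NN
N/II-3 aff I-1×I-2: Nn|NN
N/II-4 ? I-1×I-2: nn|Nn|NN
N/III-1 aff II-1×II-2: Nn|NN
⇒ N over [I-1,I-2,II-1,II-2,II-3,II-4,III-1]: 101 consistent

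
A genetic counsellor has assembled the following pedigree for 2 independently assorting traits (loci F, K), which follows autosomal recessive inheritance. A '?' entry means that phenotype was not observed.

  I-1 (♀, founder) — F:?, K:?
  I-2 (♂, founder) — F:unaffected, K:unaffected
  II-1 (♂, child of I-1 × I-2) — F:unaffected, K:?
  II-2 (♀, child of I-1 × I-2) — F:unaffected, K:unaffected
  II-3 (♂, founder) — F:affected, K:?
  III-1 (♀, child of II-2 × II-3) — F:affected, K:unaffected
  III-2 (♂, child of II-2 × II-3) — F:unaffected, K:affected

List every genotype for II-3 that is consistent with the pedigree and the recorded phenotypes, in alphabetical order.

F/I-1 ? ·: FF|Ff|ff
F/I-2 un ·: FF|Ff
F/II-1 un I-1×I-2: FF|Ff
F/II-2 un I-1×I-2: Ff
F/II-3 aff ·: ff
F/III-1 aff II-2×II-3: ff
F/III-2 un II-2×II-3: Ff
⇒ F over [I-1,I-2,II-1,II-2,II-3,III-1,III-2]: 8 consistent
K/I-1 ? ·: KK|Kk|kk
K/I-2 un ·: KK|Kk
K/II-1 ? I-1×I-2: KK|Kk|kk
K/II-2 un I-1×I-2: Kk
K/II-3 ? ·: Kk|kk
K/III-1 un II-2×II-3: KK|Kk
K/III-2 aff II-2×II-3: kk
⇒ K over [I-1,I-2,II-1,II-2,II-3,III-1,III-2]: 30 consistent

II-3 ∈ {ff Kk, ff kk}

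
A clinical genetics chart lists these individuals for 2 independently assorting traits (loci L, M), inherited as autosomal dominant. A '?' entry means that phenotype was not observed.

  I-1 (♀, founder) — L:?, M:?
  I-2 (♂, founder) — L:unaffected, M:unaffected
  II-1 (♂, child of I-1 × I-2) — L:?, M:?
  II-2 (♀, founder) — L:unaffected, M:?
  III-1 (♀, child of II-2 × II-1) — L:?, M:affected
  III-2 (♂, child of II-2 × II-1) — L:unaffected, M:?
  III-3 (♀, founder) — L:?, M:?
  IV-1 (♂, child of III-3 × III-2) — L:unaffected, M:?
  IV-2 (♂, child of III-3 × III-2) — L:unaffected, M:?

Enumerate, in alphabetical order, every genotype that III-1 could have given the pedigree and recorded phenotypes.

L/I-1 ? ·: ll|Ll|LL
L/I-2 un ·: ll
L/II-1 ? I-1×I-2: ll|Ll
L/II-2 un ·: ll
L/III-1 ? II-2×II-1: ll|Ll
L/III-2 un II-2×II-1: ll
L/III-3 ? ·: ll|Ll
L/IV-1 un III-3×III-2: ll
L/IV-2 un III-3×III-2: ll
⇒ L over [I-1,I-2,II-1,II-2,III-1,III-2,III-3,IV-1,IV-2]: 12 consistent
M/I-1 ? ·: mm|Mm|MM
M/I-2 un ·: mm
M/II-1 ? I-1×I-2: mm|Mm
M/II-2 ? ·: mm|Mm|MM
M/III-1 aff II-2×II-1: Mm|MM
M/III-2 ? II-2×II-1: mm|Mm|MM
M/III-3 ? ·: mm|Mm|MM
M/IV-1 ? III-3×III-2: mm|Mm|MM
M/IV-2 ? III-3×III-2: mm|Mm|MM
⇒ M over [I-1,I-2,II-1,II-2,III-1,III-2,III-3,IV-1,IV-2]: 334 consistent

III-1 ∈ {Ll MM, Ll Mm, ll MM, ll Mm}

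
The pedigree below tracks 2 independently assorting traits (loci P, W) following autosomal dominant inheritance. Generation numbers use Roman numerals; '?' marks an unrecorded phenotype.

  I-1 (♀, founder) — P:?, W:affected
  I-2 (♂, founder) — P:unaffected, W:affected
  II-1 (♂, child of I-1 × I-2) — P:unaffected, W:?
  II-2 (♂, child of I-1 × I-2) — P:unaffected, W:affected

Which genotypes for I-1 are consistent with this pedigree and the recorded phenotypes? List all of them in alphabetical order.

I-1 ∈ {Pp WW, Pp Ww, pp WW, pp Ww}

P/I-1 ? ·: pp|Pp
P/I-2 un ·: pp
P/II-1 un I-1×I-2: pp
P/II-2 un I-1×I-2: pp
⇒ P over [I-1,I-2,II-1,II-2]: 2 consistent
W/I-1 aff ·: Ww|WW
W/I-2 aff ·: Ww|WW
W/II-1 ? I-1×I-2: ww|Ww|WW
W/II-2 aff I-1×I-2: Ww|WW
⇒ W over [I-1,I-2,II-1,II-2]: 15 consistent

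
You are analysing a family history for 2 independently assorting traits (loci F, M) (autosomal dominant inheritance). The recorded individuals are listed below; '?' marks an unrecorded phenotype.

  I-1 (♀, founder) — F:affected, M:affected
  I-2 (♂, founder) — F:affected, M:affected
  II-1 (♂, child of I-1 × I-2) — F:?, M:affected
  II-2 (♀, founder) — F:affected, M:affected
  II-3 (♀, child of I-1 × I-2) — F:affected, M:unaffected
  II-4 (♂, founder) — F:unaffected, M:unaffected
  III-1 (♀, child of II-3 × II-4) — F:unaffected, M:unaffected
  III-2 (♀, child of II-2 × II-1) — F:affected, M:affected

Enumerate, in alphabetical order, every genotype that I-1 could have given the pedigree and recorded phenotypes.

F/I-1 aff ·: Ff|FF
F/I-2 aff ·: Ff|FF
F/II-1 ? I-1×I-2: ff|Ff|FF
F/II-2 aff ·: Ff|FF
F/II-3 aff I-1×I-2: Ff
F/II-4 un ·: ff
F/III-1 un II-3×II-4: ff
F/III-2 aff II-2×II-1: Ff|FF
⇒ F over [I-1,I-2,II-1,II-2,II-3,II-4,III-1,III-2]: 23 consistent
M/I-1 aff ·: Mm
M/I-2 aff ·: Mm
M/II-1 aff I-1×I-2: Mm|MM
M/II-2 aff ·: Mm|MM
M/II-3 un I-1×I-2: mm
M/II-4 un ·: mm
M/III-1 un II-3×II-4: mm
M/III-2 aff II-2×II-1: Mm|MM
⇒ M over [I-1,I-2,II-1,II-2,II-3,II-4,III-1,III-2]: 7 consistent

I-1 ∈ {FF Mm, Ff Mm}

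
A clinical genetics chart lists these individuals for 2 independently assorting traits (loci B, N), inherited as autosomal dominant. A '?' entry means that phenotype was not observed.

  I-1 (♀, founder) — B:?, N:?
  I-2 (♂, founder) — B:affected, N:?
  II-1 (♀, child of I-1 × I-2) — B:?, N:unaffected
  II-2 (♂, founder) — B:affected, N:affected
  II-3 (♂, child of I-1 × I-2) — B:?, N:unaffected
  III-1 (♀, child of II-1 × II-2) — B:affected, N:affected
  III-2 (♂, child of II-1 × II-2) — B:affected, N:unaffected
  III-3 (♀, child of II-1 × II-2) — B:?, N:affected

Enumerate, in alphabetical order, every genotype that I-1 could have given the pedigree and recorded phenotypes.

B/I-1 ? ·: bb|Bb|BB
B/I-2 aff ·: Bb|BB
B/II-1 ? I-1×I-2: bb|Bb|BB
B/II-2 aff ·: Bb|BB
B/II-3 ? I-1×I-2: bb|Bb|BB
B/III-1 aff II-1×II-2: Bb|BB
B/III-2 aff II-1×II-2: Bb|BB
B/III-3 ? II-1×II-2: bb|Bb|BB
⇒ B over [I-1,I-2,II-1,II-2,II-3,III-1,III-2,III-3]: 287 consistent
N/I-1 ? ·: nn|Nn
N/I-2 ? ·: nn|Nn
N/II-1 un I-1×I-2: nn
N/II-2 aff ·: Nn
N/II-3 un I-1×I-2: nn
N/III-1 aff II-1×II-2: Nn
N/III-2 un II-1×II-2: nn
N/III-3 aff II-1×II-2: Nn
⇒ N over [I-1,I-2,II-1,II-2,II-3,III-1,III-2,III-3]: 4 consistent

I-1 ∈ {BB Nn, BB nn, Bb Nn, Bb nn, bb Nn, bb nn}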